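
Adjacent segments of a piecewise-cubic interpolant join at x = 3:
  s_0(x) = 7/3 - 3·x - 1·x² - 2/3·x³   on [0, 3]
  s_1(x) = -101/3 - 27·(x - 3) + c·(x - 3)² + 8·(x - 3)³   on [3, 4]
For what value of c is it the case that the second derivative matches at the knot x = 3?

s_0''(x) = -2 - 4·x, so s_0''(3) = -14. On the right, s_1''(3) = 2c, so c = -7.

-7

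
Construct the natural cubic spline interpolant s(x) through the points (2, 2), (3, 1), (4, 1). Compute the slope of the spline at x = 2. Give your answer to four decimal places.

-1.2500

Let M_i = s''(x_i). Step sizes h_i = 1, 1; slopes of the chords Δ_i = (y_(i+1) - y_i)/h_i = -1, 0.
  1·M_0 + 4·M_1 + 1·M_2 = 6(Δ_1 - Δ_0) = 6
Natural end conditions: M_0 = M_2 = 0.
Forward elimination and back-substitution give M_0 = 0, M_1 = 3/2, M_2 = 0.
On [2, 3], s'(x) = b_0 + 2c_0·(x - 2) + 3d_0·(x - 2)² with b_0 = Δ_0 - h_0(2M_0 + M_1)/6 = -5/4, c_0 = M_0/2 = 0, d_0 = (M_1 - M_0)/(6h_0) = 1/4. So s'(2) = -5/4.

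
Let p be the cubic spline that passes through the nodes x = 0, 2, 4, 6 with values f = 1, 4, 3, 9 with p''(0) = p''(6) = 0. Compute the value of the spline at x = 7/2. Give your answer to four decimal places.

With M_i denoting the second derivative at x_i, h_i = 2, 2, 2, and Δ_i = (y_(i+1) − y_i)/h_i = 3/2, -1/2, 3:
  2·M_0 + 8·M_1 + 2·M_2 = 6(Δ_1 - Δ_0) = -12
  2·M_1 + 8·M_2 + 2·M_3 = 6(Δ_2 - Δ_1) = 21
Natural end conditions: M_0 = M_3 = 0.
Solving the tridiagonal system: M_0 = 0, M_1 = -23/10, M_2 = 16/5, M_3 = 0.
On [2, 4], p(x) = 4 - 1/30·(x - 2) - 23/20·(x - 2)² + 11/24·(x - 2)³.
With (x - 2) = 3/2: p(7/2) = 931/320.

2.9094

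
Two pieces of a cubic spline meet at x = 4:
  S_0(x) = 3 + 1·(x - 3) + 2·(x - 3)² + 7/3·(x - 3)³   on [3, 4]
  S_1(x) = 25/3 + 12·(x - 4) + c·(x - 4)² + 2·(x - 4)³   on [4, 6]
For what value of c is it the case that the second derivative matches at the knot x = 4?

S_0''(x) = 4 + 14·(x - 3), so S_0''(4) = 18. On the right, S_1''(4) = 2c, so c = 9.

9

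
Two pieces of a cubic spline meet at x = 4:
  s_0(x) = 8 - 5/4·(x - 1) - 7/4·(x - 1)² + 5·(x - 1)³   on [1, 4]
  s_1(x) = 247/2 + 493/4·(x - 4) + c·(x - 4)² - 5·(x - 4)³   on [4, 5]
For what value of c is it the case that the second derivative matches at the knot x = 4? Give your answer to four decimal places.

s_0''(x) = -7/2 + 30·(x - 1), so s_0''(4) = 173/2. On the right, s_1''(4) = 2c, so c = 173/4.

43.2500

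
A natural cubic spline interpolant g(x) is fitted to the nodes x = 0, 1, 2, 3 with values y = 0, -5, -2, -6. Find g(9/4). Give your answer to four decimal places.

Let M_i = g''(x_i). Step sizes h_i = 1, 1, 1; slopes of the chords Δ_i = (y_(i+1) - y_i)/h_i = -5, 3, -4.
  1·M_0 + 4·M_1 + 1·M_2 = 6(Δ_1 - Δ_0) = 48
  1·M_1 + 4·M_2 + 1·M_3 = 6(Δ_2 - Δ_1) = -42
Natural end conditions: M_0 = M_3 = 0.
Solving the tridiagonal system: M_0 = 0, M_1 = 78/5, M_2 = -72/5, M_3 = 0.
On [2, 3], g(x) = -2 + 4/5·(x - 2) - 36/5·(x - 2)² + 12/5·(x - 2)³.
With (x - 2) = 1/4: g(9/4) = -177/80.

-2.2125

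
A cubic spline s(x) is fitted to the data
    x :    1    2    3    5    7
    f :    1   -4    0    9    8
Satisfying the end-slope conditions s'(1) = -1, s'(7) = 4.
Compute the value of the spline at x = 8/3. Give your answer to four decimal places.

Write M_i for s''(x_i). With h_i = 1, 1, 2, 2 and divided differences Δ_i = -5, 4, 9/2, -1/2, the continuity of s' gives the tridiagonal system
  1·M_0 + 4·M_1 + 1·M_2 = 6(Δ_1 - Δ_0) = 54
  1·M_1 + 6·M_2 + 2·M_3 = 6(Δ_2 - Δ_1) = 3
  2·M_2 + 8·M_3 + 2·M_4 = 6(Δ_3 - Δ_2) = -30
Clamped end conditions give two more equations: 2h_0·M_0 + h_0·M_1 = 6(Δ_0 - s'(1)) = -24 and h_3·M_3 + 2h_3·M_4 = 6(s'(7) - Δ_3) = 27.
Hence M_0 = -452/21, M_1 = 400/21, M_2 = -2/3, M_3 = -253/42, M_4 = 205/21.
On [2, 3], s(x) = -4 - 47/21·(x - 2) + 200/21·(x - 2)² - 23/7·(x - 2)³.
With (x - 2) = 2/3: s(8/3) = -422/189.

-2.2328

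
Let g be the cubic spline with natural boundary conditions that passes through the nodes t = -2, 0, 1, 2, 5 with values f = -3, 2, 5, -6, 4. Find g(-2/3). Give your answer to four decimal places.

-0.8471

Put σ_i = g'' at the i-th knot. Here h = (2, 1, 1, 3) and Δ = (5/2, 3, -11, 10/3), so the interior equations h_(i-1)·σ_(i-1) + 2(h_(i-1)+h_i)·σ_i + h_i·σ_(i+1) = 6(Δ_i − Δ_(i-1)) read
  2·σ_0 + 6·σ_1 + 1·σ_2 = 6(Δ_1 - Δ_0) = 3
  1·σ_1 + 4·σ_2 + 1·σ_3 = 6(Δ_2 - Δ_1) = -84
  1·σ_2 + 8·σ_3 + 3·σ_4 = 6(Δ_3 - Δ_2) = 86
Natural end conditions: σ_0 = σ_4 = 0.
Forward elimination and back-substitution give σ_0 = 0, σ_1 = 851/178, σ_2 = -2286/89, σ_3 = 2485/178, σ_4 = 0.
On [-2, 0], g(t) = -3 + 242/267·(t + 2) + 0·(t + 2)² + 851/2136·(t + 2)³.
With (t + 2) = 4/3: g(-2/3) = -6107/7209.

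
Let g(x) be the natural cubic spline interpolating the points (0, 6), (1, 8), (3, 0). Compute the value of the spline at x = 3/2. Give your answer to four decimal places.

With M_i denoting the second derivative at x_i, h_i = 1, 2, and Δ_i = (y_(i+1) − y_i)/h_i = 2, -4:
  1·M_0 + 6·M_1 + 2·M_2 = 6(Δ_1 - Δ_0) = -36
Natural end conditions: M_0 = M_2 = 0.
Hence M_0 = 0, M_1 = -6, M_2 = 0.
On [1, 3], g(x) = 8 + 0·(x - 1) - 3·(x - 1)² + 1/2·(x - 1)³.
With (x - 1) = 1/2: g(3/2) = 117/16.

7.3125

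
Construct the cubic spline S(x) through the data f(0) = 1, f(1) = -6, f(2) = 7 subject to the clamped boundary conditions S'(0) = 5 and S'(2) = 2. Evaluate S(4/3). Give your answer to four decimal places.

-2.3704

Put M_i = S'' at the i-th knot. Here h = (1, 1) and Δ = (-7, 13), so the interior equations h_(i-1)·M_(i-1) + 2(h_(i-1)+h_i)·M_i + h_i·M_(i+1) = 6(Δ_i − Δ_(i-1)) read
  1·M_0 + 4·M_1 + 1·M_2 = 6(Δ_1 - Δ_0) = 120
Clamped end conditions give two more equations: 2h_0·M_0 + h_0·M_1 = 6(Δ_0 - S'(0)) = -72 and h_1·M_1 + 2h_1·M_2 = 6(S'(2) - Δ_1) = -66.
Solving the tridiagonal system: M_0 = -135/2, M_1 = 63, M_2 = -129/2.
On [1, 2], S(x) = -6 + 11/4·(x - 1) + 63/2·(x - 1)² - 85/4·(x - 1)³.
With (x - 1) = 1/3: S(4/3) = -64/27.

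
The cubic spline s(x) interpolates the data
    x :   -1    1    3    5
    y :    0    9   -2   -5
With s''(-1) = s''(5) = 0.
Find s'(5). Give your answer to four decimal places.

0.2333

Put m_i = s'' at the i-th knot. Here h = (2, 2, 2) and Δ = (9/2, -11/2, -3/2), so the interior equations h_(i-1)·m_(i-1) + 2(h_(i-1)+h_i)·m_i + h_i·m_(i+1) = 6(Δ_i − Δ_(i-1)) read
  2·m_0 + 8·m_1 + 2·m_2 = 6(Δ_1 - Δ_0) = -60
  2·m_1 + 8·m_2 + 2·m_3 = 6(Δ_2 - Δ_1) = 24
Natural end conditions: m_0 = m_3 = 0.
Solving the tridiagonal system: m_0 = 0, m_1 = -44/5, m_2 = 26/5, m_3 = 0.
On [3, 5], s'(x) = b_2 + 2c_2·(x - 3) + 3d_2·(x - 3)² with b_2 = Δ_2 - h_2(2m_2 + m_3)/6 = -149/30, c_2 = m_2/2 = 13/5, d_2 = (m_3 - m_2)/(6h_2) = -13/30. So s'(5) = 7/30.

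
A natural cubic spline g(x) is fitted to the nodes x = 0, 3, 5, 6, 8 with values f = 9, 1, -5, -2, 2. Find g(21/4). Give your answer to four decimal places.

-4.5426

Let σ_i = g''(x_i). Step sizes h_i = 3, 2, 1, 2; slopes of the chords Δ_i = (y_(i+1) - y_i)/h_i = -8/3, -3, 3, 2.
  3·σ_0 + 10·σ_1 + 2·σ_2 = 6(Δ_1 - Δ_0) = -2
  2·σ_1 + 6·σ_2 + 1·σ_3 = 6(Δ_2 - Δ_1) = 36
  1·σ_2 + 6·σ_3 + 2·σ_4 = 6(Δ_3 - Δ_2) = -6
Natural end conditions: σ_0 = σ_4 = 0.
Hence σ_0 = 0, σ_1 = -257/163, σ_2 = 1122/163, σ_3 = -350/163, σ_4 = 0.
On [5, 6], g(x) = -5 + 520/489·(x - 5) + 561/163·(x - 5)² - 736/489·(x - 5)³.
With (x - 5) = 1/4: g(21/4) = -11847/2608.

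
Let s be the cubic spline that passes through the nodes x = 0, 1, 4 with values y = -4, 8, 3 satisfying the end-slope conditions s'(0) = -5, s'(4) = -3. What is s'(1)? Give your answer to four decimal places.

15.1250

Put σ_i = s'' at the i-th knot. Here h = (1, 3) and Δ = (12, -5/3), so the interior equations h_(i-1)·σ_(i-1) + 2(h_(i-1)+h_i)·σ_i + h_i·σ_(i+1) = 6(Δ_i − Δ_(i-1)) read
  1·σ_0 + 8·σ_1 + 3·σ_2 = 6(Δ_1 - Δ_0) = -82
Clamped end conditions give two more equations: 2h_0·σ_0 + h_0·σ_1 = 6(Δ_0 - s'(0)) = 102 and h_1·σ_1 + 2h_1·σ_2 = 6(s'(4) - Δ_1) = -8.
Solving the tridiagonal system: σ_0 = 247/4, σ_1 = -43/2, σ_2 = 113/12.
On [1, 4], s'(x) = b_1 + 2c_1·(x - 1) + 3d_1·(x - 1)² with b_1 = Δ_1 - h_1(2σ_1 + σ_2)/6 = 121/8, c_1 = σ_1/2 = -43/4, d_1 = (σ_2 - σ_1)/(6h_1) = 371/216. So s'(1) = 121/8.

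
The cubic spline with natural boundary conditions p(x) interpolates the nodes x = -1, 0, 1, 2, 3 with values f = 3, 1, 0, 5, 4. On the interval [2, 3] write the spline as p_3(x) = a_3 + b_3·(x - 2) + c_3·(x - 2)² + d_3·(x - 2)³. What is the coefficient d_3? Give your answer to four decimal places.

2.0179

Put σ_i = p'' at the i-th knot. Here h = (1, 1, 1, 1) and Δ = (-2, -1, 5, -1), so the interior equations h_(i-1)·σ_(i-1) + 2(h_(i-1)+h_i)·σ_i + h_i·σ_(i+1) = 6(Δ_i − Δ_(i-1)) read
  1·σ_0 + 4·σ_1 + 1·σ_2 = 6(Δ_1 - Δ_0) = 6
  1·σ_1 + 4·σ_2 + 1·σ_3 = 6(Δ_2 - Δ_1) = 36
  1·σ_2 + 4·σ_3 + 1·σ_4 = 6(Δ_3 - Δ_2) = -36
Natural end conditions: σ_0 = σ_4 = 0.
Solving the tridiagonal system: σ_0 = 0, σ_1 = -45/28, σ_2 = 87/7, σ_3 = -339/28, σ_4 = 0.
On [2, 3], with p_3(x) = a_3 + b_3·(x - 2) + c_3·(x - 2)² + d_3·(x - 2)³: c_3 = σ_3/2 = -339/56, d_3 = (σ_4 - σ_3)/(6h_3) = 113/56, b_3 = Δ_3 - h_3(2σ_3 + σ_4)/6 = 85/28.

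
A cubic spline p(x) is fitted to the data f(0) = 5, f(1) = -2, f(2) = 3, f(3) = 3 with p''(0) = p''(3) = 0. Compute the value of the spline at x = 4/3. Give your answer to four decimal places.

-1.0099

Put M_i = p'' at the i-th knot. Here h = (1, 1, 1) and Δ = (-7, 5, 0), so the interior equations h_(i-1)·M_(i-1) + 2(h_(i-1)+h_i)·M_i + h_i·M_(i+1) = 6(Δ_i − Δ_(i-1)) read
  1·M_0 + 4·M_1 + 1·M_2 = 6(Δ_1 - Δ_0) = 72
  1·M_1 + 4·M_2 + 1·M_3 = 6(Δ_2 - Δ_1) = -30
Natural end conditions: M_0 = M_3 = 0.
Solving the tridiagonal system: M_0 = 0, M_1 = 106/5, M_2 = -64/5, M_3 = 0.
On [1, 2], p(x) = -2 + 1/15·(x - 1) + 53/5·(x - 1)² - 17/3·(x - 1)³.
With (x - 1) = 1/3: p(4/3) = -409/405.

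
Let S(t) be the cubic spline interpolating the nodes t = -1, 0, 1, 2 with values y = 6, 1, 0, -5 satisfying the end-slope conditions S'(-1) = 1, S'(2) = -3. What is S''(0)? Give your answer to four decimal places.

15.7333

With M_i denoting the second derivative at x_i, h_i = 1, 1, 1, and Δ_i = (y_(i+1) − y_i)/h_i = -5, -1, -5:
  1·M_0 + 4·M_1 + 1·M_2 = 6(Δ_1 - Δ_0) = 24
  1·M_1 + 4·M_2 + 1·M_3 = 6(Δ_2 - Δ_1) = -24
Clamped end conditions give two more equations: 2h_0·M_0 + h_0·M_1 = 6(Δ_0 - S'(-1)) = -36 and h_2·M_2 + 2h_2·M_3 = 6(S'(2) - Δ_2) = 12.
Solving the tridiagonal system: M_0 = -388/15, M_1 = 236/15, M_2 = -196/15, M_3 = 188/15.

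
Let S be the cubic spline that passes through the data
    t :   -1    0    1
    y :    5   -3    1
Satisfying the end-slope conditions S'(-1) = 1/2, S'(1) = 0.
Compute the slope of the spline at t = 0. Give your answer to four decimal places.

With m_i denoting the second derivative at x_i, h_i = 1, 1, and Δ_i = (y_(i+1) − y_i)/h_i = -8, 4:
  1·m_0 + 4·m_1 + 1·m_2 = 6(Δ_1 - Δ_0) = 72
Clamped end conditions give two more equations: 2h_0·m_0 + h_0·m_1 = 6(Δ_0 - S'(-1)) = -51 and h_1·m_1 + 2h_1·m_2 = 6(S'(1) - Δ_1) = -24.
Hence m_0 = -175/4, m_1 = 73/2, m_2 = -121/4.
On [0, 1], S'(t) = b_1 + 2c_1·t + 3d_1·t² with b_1 = Δ_1 - h_1(2m_1 + m_2)/6 = -25/8, c_1 = m_1/2 = 73/4, d_1 = (m_2 - m_1)/(6h_1) = -89/8. So S'(0) = -25/8.

-3.1250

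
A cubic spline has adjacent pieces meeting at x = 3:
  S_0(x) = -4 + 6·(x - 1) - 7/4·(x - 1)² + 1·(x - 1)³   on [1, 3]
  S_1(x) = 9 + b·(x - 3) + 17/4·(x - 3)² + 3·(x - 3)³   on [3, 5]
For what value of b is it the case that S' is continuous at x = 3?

11

S_0'(x) = 6 - 7/2·(x - 1) + 3·(x - 1)², so S_0'(3) = 11. On the right, S_1'(3) = b, so b = 11.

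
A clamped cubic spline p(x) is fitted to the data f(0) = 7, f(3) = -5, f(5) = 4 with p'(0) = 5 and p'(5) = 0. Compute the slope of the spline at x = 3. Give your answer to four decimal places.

0.6500

Put M_i = p'' at the i-th knot. Here h = (3, 2) and Δ = (-4, 9/2), so the interior equations h_(i-1)·M_(i-1) + 2(h_(i-1)+h_i)·M_i + h_i·M_(i+1) = 6(Δ_i − Δ_(i-1)) read
  3·M_0 + 10·M_1 + 2·M_2 = 6(Δ_1 - Δ_0) = 51
Clamped end conditions give two more equations: 2h_0·M_0 + h_0·M_1 = 6(Δ_0 - p'(0)) = -54 and h_1·M_1 + 2h_1·M_2 = 6(p'(5) - Δ_1) = -27.
Solving: M_0 = -151/10, M_1 = 61/5, M_2 = -257/20.
On [3, 5], p'(x) = b_1 + 2c_1·(x - 3) + 3d_1·(x - 3)² with b_1 = Δ_1 - h_1(2M_1 + M_2)/6 = 13/20, c_1 = M_1/2 = 61/10, d_1 = (M_2 - M_1)/(6h_1) = -167/80. So p'(3) = 13/20.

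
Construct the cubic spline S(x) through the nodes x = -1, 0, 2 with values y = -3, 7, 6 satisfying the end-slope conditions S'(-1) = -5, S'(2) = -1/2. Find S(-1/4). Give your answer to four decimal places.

3.5859

Let M_i = S''(x_i). Step sizes h_i = 1, 2; slopes of the chords Δ_i = (y_(i+1) - y_i)/h_i = 10, -1/2.
  1·M_0 + 6·M_1 + 2·M_2 = 6(Δ_1 - Δ_0) = -63
Clamped end conditions give two more equations: 2h_0·M_0 + h_0·M_1 = 6(Δ_0 - S'(-1)) = 90 and h_1·M_1 + 2h_1·M_2 = 6(S'(2) - Δ_1) = 0.
Solving the tridiagonal system: M_0 = 57, M_1 = -24, M_2 = 12.
On [-1, 0], S(x) = -3 - 5·(x + 1) + 57/2·(x + 1)² - 27/2·(x + 1)³.
With (x + 1) = 3/4: S(-1/4) = 459/128.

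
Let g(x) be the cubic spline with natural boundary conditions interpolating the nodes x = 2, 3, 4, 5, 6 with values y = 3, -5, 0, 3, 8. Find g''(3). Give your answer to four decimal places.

With σ_i denoting the second derivative at x_i, h_i = 1, 1, 1, 1, and Δ_i = (y_(i+1) − y_i)/h_i = -8, 5, 3, 5:
  1·σ_0 + 4·σ_1 + 1·σ_2 = 6(Δ_1 - Δ_0) = 78
  1·σ_1 + 4·σ_2 + 1·σ_3 = 6(Δ_2 - Δ_1) = -12
  1·σ_2 + 4·σ_3 + 1·σ_4 = 6(Δ_3 - Δ_2) = 12
Natural end conditions: σ_0 = σ_4 = 0.
Hence σ_0 = 0, σ_1 = 615/28, σ_2 = -69/7, σ_3 = 153/28, σ_4 = 0.

21.9643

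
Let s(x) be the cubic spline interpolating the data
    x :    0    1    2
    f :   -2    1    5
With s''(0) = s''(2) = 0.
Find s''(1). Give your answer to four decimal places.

1.5000

Write σ_i for s''(x_i). With h_i = 1, 1 and divided differences Δ_i = 3, 4, the continuity of s' gives the tridiagonal system
  1·σ_0 + 4·σ_1 + 1·σ_2 = 6(Δ_1 - Δ_0) = 6
Natural end conditions: σ_0 = σ_2 = 0.
Solving the tridiagonal system: σ_0 = 0, σ_1 = 3/2, σ_2 = 0.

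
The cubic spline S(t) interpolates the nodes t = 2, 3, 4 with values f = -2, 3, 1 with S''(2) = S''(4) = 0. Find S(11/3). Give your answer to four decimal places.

2.1852

Let m_i = S''(x_i). Step sizes h_i = 1, 1; slopes of the chords Δ_i = (y_(i+1) - y_i)/h_i = 5, -2.
  1·m_0 + 4·m_1 + 1·m_2 = 6(Δ_1 - Δ_0) = -42
Natural end conditions: m_0 = m_2 = 0.
Solving: m_0 = 0, m_1 = -21/2, m_2 = 0.
On [3, 4], S(t) = 3 + 3/2·(t - 3) - 21/4·(t - 3)² + 7/4·(t - 3)³.
With (t - 3) = 2/3: S(11/3) = 59/27.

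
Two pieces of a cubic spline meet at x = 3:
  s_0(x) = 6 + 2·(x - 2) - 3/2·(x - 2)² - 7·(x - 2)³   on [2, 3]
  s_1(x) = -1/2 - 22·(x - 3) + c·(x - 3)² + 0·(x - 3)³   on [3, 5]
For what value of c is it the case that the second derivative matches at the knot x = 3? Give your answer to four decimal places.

s_0''(x) = -3 - 42·(x - 2), so s_0''(3) = -45. On the right, s_1''(3) = 2c, so c = -45/2.

-22.5000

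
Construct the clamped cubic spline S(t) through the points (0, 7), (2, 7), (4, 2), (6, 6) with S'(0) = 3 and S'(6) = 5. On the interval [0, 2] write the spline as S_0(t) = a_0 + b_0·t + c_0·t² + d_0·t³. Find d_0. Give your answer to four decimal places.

0.1583

Let m_i = S''(x_i). Step sizes h_i = 2, 2, 2; slopes of the chords Δ_i = (y_(i+1) - y_i)/h_i = 0, -5/2, 2.
  2·m_0 + 8·m_1 + 2·m_2 = 6(Δ_1 - Δ_0) = -15
  2·m_1 + 8·m_2 + 2·m_3 = 6(Δ_2 - Δ_1) = 27
Clamped end conditions give two more equations: 2h_0·m_0 + h_0·m_1 = 6(Δ_0 - S'(0)) = -18 and h_2·m_2 + 2h_2·m_3 = 6(S'(6) - Δ_2) = 18.
Hence m_0 = -109/30, m_1 = -26/15, m_2 = 46/15, m_3 = 89/30.
On [0, 2], with S_0(t) = a_0 + b_0·t + c_0·t² + d_0·t³: c_0 = m_0/2 = -109/60, d_0 = (m_1 - m_0)/(6h_0) = 19/120, b_0 = Δ_0 - h_0(2m_0 + m_1)/6 = 3.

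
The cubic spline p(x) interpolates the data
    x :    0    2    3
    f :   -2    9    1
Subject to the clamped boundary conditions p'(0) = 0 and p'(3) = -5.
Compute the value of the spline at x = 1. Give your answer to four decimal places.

4.3958

With M_i denoting the second derivative at x_i, h_i = 2, 1, and Δ_i = (y_(i+1) − y_i)/h_i = 11/2, -8:
  2·M_0 + 6·M_1 + 1·M_2 = 6(Δ_1 - Δ_0) = -81
Clamped end conditions give two more equations: 2h_0·M_0 + h_0·M_1 = 6(Δ_0 - p'(0)) = 33 and h_1·M_1 + 2h_1·M_2 = 6(p'(3) - Δ_1) = 18.
Hence M_0 = 241/12, M_1 = -71/3, M_2 = 125/6.
On [0, 2], p(x) = -2 + 0·x + 241/24·x² - 175/48·x³.
With x = 1: p(1) = 211/48.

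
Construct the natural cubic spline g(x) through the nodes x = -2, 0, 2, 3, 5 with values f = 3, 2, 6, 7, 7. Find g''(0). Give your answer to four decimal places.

2.2852

Write M_i for g''(x_i). With h_i = 2, 2, 1, 2 and divided differences Δ_i = -1/2, 2, 1, 0, the continuity of g' gives the tridiagonal system
  2·M_0 + 8·M_1 + 2·M_2 = 6(Δ_1 - Δ_0) = 15
  2·M_1 + 6·M_2 + 1·M_3 = 6(Δ_2 - Δ_1) = -6
  1·M_2 + 6·M_3 + 2·M_4 = 6(Δ_3 - Δ_2) = -6
Natural end conditions: M_0 = M_4 = 0.
Hence M_0 = 0, M_1 = 585/256, M_2 = -105/64, M_3 = -93/128, M_4 = 0.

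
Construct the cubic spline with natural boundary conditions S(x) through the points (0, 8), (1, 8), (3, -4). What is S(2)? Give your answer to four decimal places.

3.5000

Write m_i for S''(x_i). With h_i = 1, 2 and divided differences Δ_i = 0, -6, the continuity of S' gives the tridiagonal system
  1·m_0 + 6·m_1 + 2·m_2 = 6(Δ_1 - Δ_0) = -36
Natural end conditions: m_0 = m_2 = 0.
Forward elimination and back-substitution give m_0 = 0, m_1 = -6, m_2 = 0.
On [1, 3], S(x) = 8 - 2·(x - 1) - 3·(x - 1)² + 1/2·(x - 1)³.
With (x - 1) = 1: S(2) = 7/2.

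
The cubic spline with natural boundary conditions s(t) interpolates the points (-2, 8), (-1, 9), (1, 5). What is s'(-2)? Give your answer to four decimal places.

Write M_i for s''(x_i). With h_i = 1, 2 and divided differences Δ_i = 1, -2, the continuity of s' gives the tridiagonal system
  1·M_0 + 6·M_1 + 2·M_2 = 6(Δ_1 - Δ_0) = -18
Natural end conditions: M_0 = M_2 = 0.
Hence M_0 = 0, M_1 = -3, M_2 = 0.
On [-2, -1], s'(t) = b_0 + 2c_0·(t + 2) + 3d_0·(t + 2)² with b_0 = Δ_0 - h_0(2M_0 + M_1)/6 = 3/2, c_0 = M_0/2 = 0, d_0 = (M_1 - M_0)/(6h_0) = -1/2. So s'(-2) = 3/2.

1.5000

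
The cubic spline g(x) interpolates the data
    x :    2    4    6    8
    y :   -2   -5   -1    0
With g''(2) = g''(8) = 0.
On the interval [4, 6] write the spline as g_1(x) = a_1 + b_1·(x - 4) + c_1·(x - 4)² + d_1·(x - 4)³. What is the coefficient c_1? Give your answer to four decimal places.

1.5500

Put M_i = g'' at the i-th knot. Here h = (2, 2, 2) and Δ = (-3/2, 2, 1/2), so the interior equations h_(i-1)·M_(i-1) + 2(h_(i-1)+h_i)·M_i + h_i·M_(i+1) = 6(Δ_i − Δ_(i-1)) read
  2·M_0 + 8·M_1 + 2·M_2 = 6(Δ_1 - Δ_0) = 21
  2·M_1 + 8·M_2 + 2·M_3 = 6(Δ_2 - Δ_1) = -9
Natural end conditions: M_0 = M_3 = 0.
Solving: M_0 = 0, M_1 = 31/10, M_2 = -19/10, M_3 = 0.
On [4, 6], with g_1(x) = a_1 + b_1·(x - 4) + c_1·(x - 4)² + d_1·(x - 4)³: c_1 = M_1/2 = 31/20, d_1 = (M_2 - M_1)/(6h_1) = -5/12, b_1 = Δ_1 - h_1(2M_1 + M_2)/6 = 17/30.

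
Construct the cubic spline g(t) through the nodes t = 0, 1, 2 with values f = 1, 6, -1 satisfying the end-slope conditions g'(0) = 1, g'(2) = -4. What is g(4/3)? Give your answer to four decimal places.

4.3704

Put M_i = g'' at the i-th knot. Here h = (1, 1) and Δ = (5, -7), so the interior equations h_(i-1)·M_(i-1) + 2(h_(i-1)+h_i)·M_i + h_i·M_(i+1) = 6(Δ_i − Δ_(i-1)) read
  1·M_0 + 4·M_1 + 1·M_2 = 6(Δ_1 - Δ_0) = -72
Clamped end conditions give two more equations: 2h_0·M_0 + h_0·M_1 = 6(Δ_0 - g'(0)) = 24 and h_1·M_1 + 2h_1·M_2 = 6(g'(2) - Δ_1) = 18.
Hence M_0 = 55/2, M_1 = -31, M_2 = 49/2.
On [1, 2], g(t) = 6 - 3/4·(t - 1) - 31/2·(t - 1)² + 37/4·(t - 1)³.
With (t - 1) = 1/3: g(4/3) = 118/27.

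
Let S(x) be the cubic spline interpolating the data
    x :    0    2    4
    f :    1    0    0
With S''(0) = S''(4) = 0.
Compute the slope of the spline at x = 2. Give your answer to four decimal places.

Put M_i = S'' at the i-th knot. Here h = (2, 2) and Δ = (-1/2, 0), so the interior equations h_(i-1)·M_(i-1) + 2(h_(i-1)+h_i)·M_i + h_i·M_(i+1) = 6(Δ_i − Δ_(i-1)) read
  2·M_0 + 8·M_1 + 2·M_2 = 6(Δ_1 - Δ_0) = 3
Natural end conditions: M_0 = M_2 = 0.
Hence M_0 = 0, M_1 = 3/8, M_2 = 0.
On [2, 4], S'(x) = b_1 + 2c_1·(x - 2) + 3d_1·(x - 2)² with b_1 = Δ_1 - h_1(2M_1 + M_2)/6 = -1/4, c_1 = M_1/2 = 3/16, d_1 = (M_2 - M_1)/(6h_1) = -1/32. So S'(2) = -1/4.

-0.2500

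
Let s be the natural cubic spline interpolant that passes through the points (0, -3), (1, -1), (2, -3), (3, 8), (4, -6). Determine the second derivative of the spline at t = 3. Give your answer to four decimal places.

Write σ_i for s''(x_i). With h_i = 1, 1, 1, 1 and divided differences Δ_i = 2, -2, 11, -14, the continuity of s' gives the tridiagonal system
  1·σ_0 + 4·σ_1 + 1·σ_2 = 6(Δ_1 - Δ_0) = -24
  1·σ_1 + 4·σ_2 + 1·σ_3 = 6(Δ_2 - Δ_1) = 78
  1·σ_2 + 4·σ_3 + 1·σ_4 = 6(Δ_3 - Δ_2) = -150
Natural end conditions: σ_0 = σ_4 = 0.
Hence σ_0 = 0, σ_1 = -411/28, σ_2 = 243/7, σ_3 = -1293/28, σ_4 = 0.

-46.1786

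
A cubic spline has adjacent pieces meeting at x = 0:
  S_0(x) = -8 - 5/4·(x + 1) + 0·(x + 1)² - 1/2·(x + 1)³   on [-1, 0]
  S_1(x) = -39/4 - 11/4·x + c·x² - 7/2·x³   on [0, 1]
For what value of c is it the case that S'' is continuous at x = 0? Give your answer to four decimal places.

-1.5000

S_0''(x) = 0 - 3·(x + 1), so S_0''(0) = -3. On the right, S_1''(0) = 2c, so c = -3/2.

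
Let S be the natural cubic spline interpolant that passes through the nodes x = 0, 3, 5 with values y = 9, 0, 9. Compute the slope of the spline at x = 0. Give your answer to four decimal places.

-5.2500

Put M_i = S'' at the i-th knot. Here h = (3, 2) and Δ = (-3, 9/2), so the interior equations h_(i-1)·M_(i-1) + 2(h_(i-1)+h_i)·M_i + h_i·M_(i+1) = 6(Δ_i − Δ_(i-1)) read
  3·M_0 + 10·M_1 + 2·M_2 = 6(Δ_1 - Δ_0) = 45
Natural end conditions: M_0 = M_2 = 0.
Solving: M_0 = 0, M_1 = 9/2, M_2 = 0.
On [0, 3], S'(x) = b_0 + 2c_0·x + 3d_0·x² with b_0 = Δ_0 - h_0(2M_0 + M_1)/6 = -21/4, c_0 = M_0/2 = 0, d_0 = (M_1 - M_0)/(6h_0) = 1/4. So S'(0) = -21/4.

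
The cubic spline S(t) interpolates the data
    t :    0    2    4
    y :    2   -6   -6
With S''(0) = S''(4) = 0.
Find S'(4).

With M_i denoting the second derivative at x_i, h_i = 2, 2, and Δ_i = (y_(i+1) − y_i)/h_i = -4, 0:
  2·M_0 + 8·M_1 + 2·M_2 = 6(Δ_1 - Δ_0) = 24
Natural end conditions: M_0 = M_2 = 0.
Solving the tridiagonal system: M_0 = 0, M_1 = 3, M_2 = 0.
On [2, 4], S'(t) = b_1 + 2c_1·(t - 2) + 3d_1·(t - 2)² with b_1 = Δ_1 - h_1(2M_1 + M_2)/6 = -2, c_1 = M_1/2 = 3/2, d_1 = (M_2 - M_1)/(6h_1) = -1/4. So S'(4) = 1.

1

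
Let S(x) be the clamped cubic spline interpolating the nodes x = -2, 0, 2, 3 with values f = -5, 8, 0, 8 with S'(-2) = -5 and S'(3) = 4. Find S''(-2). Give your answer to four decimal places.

With M_i denoting the second derivative at x_i, h_i = 2, 2, 1, and Δ_i = (y_(i+1) − y_i)/h_i = 13/2, -4, 8:
  2·M_0 + 8·M_1 + 2·M_2 = 6(Δ_1 - Δ_0) = -63
  2·M_1 + 6·M_2 + 1·M_3 = 6(Δ_2 - Δ_1) = 72
Clamped end conditions give two more equations: 2h_0·M_0 + h_0·M_1 = 6(Δ_0 - S'(-2)) = 69 and h_2·M_2 + 2h_2·M_3 = 6(S'(3) - Δ_2) = -24.
Forward elimination and back-substitution give M_0 = 1263/46, M_1 = -939/46, M_2 = 522/23, M_3 = -537/23.

27.4565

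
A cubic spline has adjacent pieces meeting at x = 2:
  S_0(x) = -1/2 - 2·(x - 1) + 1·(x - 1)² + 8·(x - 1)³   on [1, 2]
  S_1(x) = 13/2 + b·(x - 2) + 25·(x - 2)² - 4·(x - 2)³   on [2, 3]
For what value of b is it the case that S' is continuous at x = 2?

24

S_0'(x) = -2 + 2·(x - 1) + 24·(x - 1)², so S_0'(2) = 24. On the right, S_1'(2) = b, so b = 24.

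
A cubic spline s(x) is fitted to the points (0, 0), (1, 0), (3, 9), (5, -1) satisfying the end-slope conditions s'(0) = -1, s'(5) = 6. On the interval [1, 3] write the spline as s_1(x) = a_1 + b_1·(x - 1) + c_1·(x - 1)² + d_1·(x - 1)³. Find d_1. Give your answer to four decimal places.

-2.1522

Write M_i for s''(x_i). With h_i = 1, 2, 2 and divided differences Δ_i = 0, 9/2, -5, the continuity of s' gives the tridiagonal system
  1·M_0 + 6·M_1 + 2·M_2 = 6(Δ_1 - Δ_0) = 27
  2·M_1 + 8·M_2 + 2·M_3 = 6(Δ_2 - Δ_1) = -57
Clamped end conditions give two more equations: 2h_0·M_0 + h_0·M_1 = 6(Δ_0 - s'(0)) = 6 and h_2·M_2 + 2h_2·M_3 = 6(s'(5) - Δ_2) = 66.
Solving the tridiagonal system: M_0 = -47/23, M_1 = 232/23, M_2 = -362/23, M_3 = 1121/46.
On [1, 3], with s_1(x) = a_1 + b_1·(x - 1) + c_1·(x - 1)² + d_1·(x - 1)³: c_1 = M_1/2 = 116/23, d_1 = (M_2 - M_1)/(6h_1) = -99/46, b_1 = Δ_1 - h_1(2M_1 + M_2)/6 = 139/46.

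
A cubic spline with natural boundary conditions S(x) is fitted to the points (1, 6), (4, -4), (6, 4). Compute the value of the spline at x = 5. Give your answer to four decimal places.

-1.1000

Write M_i for S''(x_i). With h_i = 3, 2 and divided differences Δ_i = -10/3, 4, the continuity of S' gives the tridiagonal system
  3·M_0 + 10·M_1 + 2·M_2 = 6(Δ_1 - Δ_0) = 44
Natural end conditions: M_0 = M_2 = 0.
Solving: M_0 = 0, M_1 = 22/5, M_2 = 0.
On [4, 6], S(x) = -4 + 16/15·(x - 4) + 11/5·(x - 4)² - 11/30·(x - 4)³.
With (x - 4) = 1: S(5) = -11/10.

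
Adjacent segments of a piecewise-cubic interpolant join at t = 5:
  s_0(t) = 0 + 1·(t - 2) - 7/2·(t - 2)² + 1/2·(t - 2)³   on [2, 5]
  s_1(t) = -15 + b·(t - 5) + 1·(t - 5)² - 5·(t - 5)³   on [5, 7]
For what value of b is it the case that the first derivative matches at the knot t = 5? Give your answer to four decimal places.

-6.5000

s_0'(t) = 1 - 7·(t - 2) + 3/2·(t - 2)², so s_0'(5) = -13/2. On the right, s_1'(5) = b, so b = -13/2.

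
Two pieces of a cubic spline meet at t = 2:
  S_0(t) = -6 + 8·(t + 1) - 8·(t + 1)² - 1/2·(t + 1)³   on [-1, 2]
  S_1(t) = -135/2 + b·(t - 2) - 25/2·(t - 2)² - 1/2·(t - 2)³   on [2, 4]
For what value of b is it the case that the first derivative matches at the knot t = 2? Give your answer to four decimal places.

-53.5000

S_0'(t) = 8 - 16·(t + 1) - 3/2·(t + 1)², so S_0'(2) = -107/2. On the right, S_1'(2) = b, so b = -107/2.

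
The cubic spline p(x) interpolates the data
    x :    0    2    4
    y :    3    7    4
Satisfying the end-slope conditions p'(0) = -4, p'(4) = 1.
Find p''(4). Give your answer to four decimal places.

7.6250

Let σ_i = p''(x_i). Step sizes h_i = 2, 2; slopes of the chords Δ_i = (y_(i+1) - y_i)/h_i = 2, -3/2.
  2·σ_0 + 8·σ_1 + 2·σ_2 = 6(Δ_1 - Δ_0) = -21
Clamped end conditions give two more equations: 2h_0·σ_0 + h_0·σ_1 = 6(Δ_0 - p'(0)) = 36 and h_1·σ_1 + 2h_1·σ_2 = 6(p'(4) - Δ_1) = 15.
Hence σ_0 = 103/8, σ_1 = -31/4, σ_2 = 61/8.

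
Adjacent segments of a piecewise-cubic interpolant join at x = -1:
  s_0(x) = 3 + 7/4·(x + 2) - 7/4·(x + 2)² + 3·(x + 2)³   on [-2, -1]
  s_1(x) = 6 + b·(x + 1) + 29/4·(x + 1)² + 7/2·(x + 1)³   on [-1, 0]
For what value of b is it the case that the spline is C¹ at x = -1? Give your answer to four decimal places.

7.2500

s_0'(x) = 7/4 - 7/2·(x + 2) + 9·(x + 2)², so s_0'(-1) = 29/4. On the right, s_1'(-1) = b, so b = 29/4.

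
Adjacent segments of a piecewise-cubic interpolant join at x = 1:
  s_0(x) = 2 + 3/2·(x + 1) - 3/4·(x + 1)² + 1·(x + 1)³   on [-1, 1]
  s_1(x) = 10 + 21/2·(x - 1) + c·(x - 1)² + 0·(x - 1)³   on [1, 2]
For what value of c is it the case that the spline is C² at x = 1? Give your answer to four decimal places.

5.2500

s_0''(x) = -3/2 + 6·(x + 1), so s_0''(1) = 21/2. On the right, s_1''(1) = 2c, so c = 21/4.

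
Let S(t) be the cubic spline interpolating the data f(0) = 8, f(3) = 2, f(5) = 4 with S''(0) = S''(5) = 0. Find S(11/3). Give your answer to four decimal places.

2.2222

Write σ_i for S''(x_i). With h_i = 3, 2 and divided differences Δ_i = -2, 1, the continuity of S' gives the tridiagonal system
  3·σ_0 + 10·σ_1 + 2·σ_2 = 6(Δ_1 - Δ_0) = 18
Natural end conditions: σ_0 = σ_2 = 0.
Forward elimination and back-substitution give σ_0 = 0, σ_1 = 9/5, σ_2 = 0.
On [3, 5], S(t) = 2 - 1/5·(t - 3) + 9/10·(t - 3)² - 3/20·(t - 3)³.
With (t - 3) = 2/3: S(11/3) = 20/9.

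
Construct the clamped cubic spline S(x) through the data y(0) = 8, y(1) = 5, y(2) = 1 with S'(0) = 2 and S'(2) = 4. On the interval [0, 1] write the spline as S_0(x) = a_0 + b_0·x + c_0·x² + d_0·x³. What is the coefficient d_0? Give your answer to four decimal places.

1.2500

With M_i denoting the second derivative at x_i, h_i = 1, 1, and Δ_i = (y_(i+1) − y_i)/h_i = -3, -4:
  1·M_0 + 4·M_1 + 1·M_2 = 6(Δ_1 - Δ_0) = -6
Clamped end conditions give two more equations: 2h_0·M_0 + h_0·M_1 = 6(Δ_0 - S'(0)) = -30 and h_1·M_1 + 2h_1·M_2 = 6(S'(2) - Δ_1) = 48.
Solving: M_0 = -25/2, M_1 = -5, M_2 = 53/2.
On [0, 1], with S_0(x) = a_0 + b_0·x + c_0·x² + d_0·x³: c_0 = M_0/2 = -25/4, d_0 = (M_1 - M_0)/(6h_0) = 5/4, b_0 = Δ_0 - h_0(2M_0 + M_1)/6 = 2.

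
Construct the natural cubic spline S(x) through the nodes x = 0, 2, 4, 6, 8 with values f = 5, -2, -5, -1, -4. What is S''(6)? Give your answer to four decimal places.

Put M_i = S'' at the i-th knot. Here h = (2, 2, 2, 2) and Δ = (-7/2, -3/2, 2, -3/2), so the interior equations h_(i-1)·M_(i-1) + 2(h_(i-1)+h_i)·M_i + h_i·M_(i+1) = 6(Δ_i − Δ_(i-1)) read
  2·M_0 + 8·M_1 + 2·M_2 = 6(Δ_1 - Δ_0) = 12
  2·M_1 + 8·M_2 + 2·M_3 = 6(Δ_2 - Δ_1) = 21
  2·M_2 + 8·M_3 + 2·M_4 = 6(Δ_3 - Δ_2) = -21
Natural end conditions: M_0 = M_4 = 0.
Hence M_0 = 0, M_1 = 75/112, M_2 = 93/28, M_3 = -387/112, M_4 = 0.

-3.4554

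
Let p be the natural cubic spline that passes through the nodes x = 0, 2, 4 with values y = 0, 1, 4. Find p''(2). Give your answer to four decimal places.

Put σ_i = p'' at the i-th knot. Here h = (2, 2) and Δ = (1/2, 3/2), so the interior equations h_(i-1)·σ_(i-1) + 2(h_(i-1)+h_i)·σ_i + h_i·σ_(i+1) = 6(Δ_i − Δ_(i-1)) read
  2·σ_0 + 8·σ_1 + 2·σ_2 = 6(Δ_1 - Δ_0) = 6
Natural end conditions: σ_0 = σ_2 = 0.
Solving: σ_0 = 0, σ_1 = 3/4, σ_2 = 0.

0.7500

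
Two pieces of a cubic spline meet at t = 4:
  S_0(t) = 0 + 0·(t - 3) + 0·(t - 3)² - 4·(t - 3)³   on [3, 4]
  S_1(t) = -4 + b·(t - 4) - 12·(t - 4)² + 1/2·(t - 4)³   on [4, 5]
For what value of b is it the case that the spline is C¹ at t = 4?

S_0'(t) = 0 + 0·(t - 3) - 12·(t - 3)², so S_0'(4) = -12. On the right, S_1'(4) = b, so b = -12.

-12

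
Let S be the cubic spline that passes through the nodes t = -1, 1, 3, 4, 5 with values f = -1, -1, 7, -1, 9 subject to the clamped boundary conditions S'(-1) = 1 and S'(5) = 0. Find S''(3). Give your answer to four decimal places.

-23.1667

With M_i denoting the second derivative at x_i, h_i = 2, 2, 1, 1, and Δ_i = (y_(i+1) − y_i)/h_i = 0, 4, -8, 10:
  2·M_0 + 8·M_1 + 2·M_2 = 6(Δ_1 - Δ_0) = 24
  2·M_1 + 6·M_2 + 1·M_3 = 6(Δ_2 - Δ_1) = -72
  1·M_2 + 4·M_3 + 1·M_4 = 6(Δ_3 - Δ_2) = 108
Clamped end conditions give two more equations: 2h_0·M_0 + h_0·M_1 = 6(Δ_0 - S'(-1)) = -6 and h_3·M_3 + 2h_3·M_4 = 6(S'(5) - Δ_3) = -60.
Hence M_0 = -283/42, M_1 = 220/21, M_2 = -139/6, M_3 = 967/21, M_4 = -2227/42.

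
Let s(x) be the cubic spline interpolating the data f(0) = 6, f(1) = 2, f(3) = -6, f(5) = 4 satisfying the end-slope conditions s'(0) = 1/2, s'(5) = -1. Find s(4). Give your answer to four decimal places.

Write σ_i for s''(x_i). With h_i = 1, 2, 2 and divided differences Δ_i = -4, -4, 5, the continuity of s' gives the tridiagonal system
  1·σ_0 + 6·σ_1 + 2·σ_2 = 6(Δ_1 - Δ_0) = 0
  2·σ_1 + 8·σ_2 + 2·σ_3 = 6(Δ_2 - Δ_1) = 54
Clamped end conditions give two more equations: 2h_0·σ_0 + h_0·σ_1 = 6(Δ_0 - s'(0)) = -27 and h_2·σ_2 + 2h_2·σ_3 = 6(s'(5) - Δ_2) = -36.
Solving: σ_0 = -294/23, σ_1 = -33/23, σ_2 = 246/23, σ_3 = -330/23.
On [3, 5], s(x) = -6 + 61/23·(x - 3) + 123/23·(x - 3)² - 48/23·(x - 3)³.
With (x - 3) = 1: s(4) = -2/23.

-0.0870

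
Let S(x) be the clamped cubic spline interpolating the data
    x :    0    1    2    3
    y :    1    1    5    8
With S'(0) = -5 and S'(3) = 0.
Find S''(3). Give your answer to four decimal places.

Put m_i = S'' at the i-th knot. Here h = (1, 1, 1) and Δ = (0, 4, 3), so the interior equations h_(i-1)·m_(i-1) + 2(h_(i-1)+h_i)·m_i + h_i·m_(i+1) = 6(Δ_i − Δ_(i-1)) read
  1·m_0 + 4·m_1 + 1·m_2 = 6(Δ_1 - Δ_0) = 24
  1·m_1 + 4·m_2 + 1·m_3 = 6(Δ_2 - Δ_1) = -6
Clamped end conditions give two more equations: 2h_0·m_0 + h_0·m_1 = 6(Δ_0 - S'(0)) = 30 and h_2·m_2 + 2h_2·m_3 = 6(S'(3) - Δ_2) = -18.
Hence m_0 = 206/15, m_1 = 38/15, m_2 = 2/15, m_3 = -136/15.

-9.0667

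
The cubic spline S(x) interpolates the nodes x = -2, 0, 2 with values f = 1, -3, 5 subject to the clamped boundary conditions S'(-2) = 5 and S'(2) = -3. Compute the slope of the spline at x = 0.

Put M_i = S'' at the i-th knot. Here h = (2, 2) and Δ = (-2, 4), so the interior equations h_(i-1)·M_(i-1) + 2(h_(i-1)+h_i)·M_i + h_i·M_(i+1) = 6(Δ_i − Δ_(i-1)) read
  2·M_0 + 8·M_1 + 2·M_2 = 6(Δ_1 - Δ_0) = 36
Clamped end conditions give two more equations: 2h_0·M_0 + h_0·M_1 = 6(Δ_0 - S'(-2)) = -42 and h_1·M_1 + 2h_1·M_2 = 6(S'(2) - Δ_1) = -42.
Hence M_0 = -17, M_1 = 13, M_2 = -17.
On [0, 2], S'(x) = b_1 + 2c_1·x + 3d_1·x² with b_1 = Δ_1 - h_1(2M_1 + M_2)/6 = 1, c_1 = M_1/2 = 13/2, d_1 = (M_2 - M_1)/(6h_1) = -5/2. So S'(0) = 1.

1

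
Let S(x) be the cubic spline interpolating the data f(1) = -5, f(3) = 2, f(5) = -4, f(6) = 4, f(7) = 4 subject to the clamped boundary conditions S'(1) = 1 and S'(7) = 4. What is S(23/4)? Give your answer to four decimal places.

With M_i denoting the second derivative at x_i, h_i = 2, 2, 1, 1, and Δ_i = (y_(i+1) − y_i)/h_i = 7/2, -3, 8, 0:
  2·M_0 + 8·M_1 + 2·M_2 = 6(Δ_1 - Δ_0) = -39
  2·M_1 + 6·M_2 + 1·M_3 = 6(Δ_2 - Δ_1) = 66
  1·M_2 + 4·M_3 + 1·M_4 = 6(Δ_3 - Δ_2) = -48
Clamped end conditions give two more equations: 2h_0·M_0 + h_0·M_1 = 6(Δ_0 - S'(1)) = 15 and h_3·M_3 + 2h_3·M_4 = 6(S'(7) - Δ_3) = 24.
Hence M_0 = 39/4, M_1 = -12, M_2 = 75/4, M_3 = -45/2, M_4 = 93/4.
On [5, 6], S(x) = -4 + 11/2·(x - 5) + 75/8·(x - 5)² - 55/8·(x - 5)³.
With (x - 5) = 3/4: S(23/4) = 1279/512.

2.4980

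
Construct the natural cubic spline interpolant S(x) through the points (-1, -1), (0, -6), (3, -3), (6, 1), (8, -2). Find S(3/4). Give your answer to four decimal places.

Let M_i = S''(x_i). Step sizes h_i = 1, 3, 3, 2; slopes of the chords Δ_i = (y_(i+1) - y_i)/h_i = -5, 1, 4/3, -3/2.
  1·M_0 + 8·M_1 + 3·M_2 = 6(Δ_1 - Δ_0) = 36
  3·M_1 + 12·M_2 + 3·M_3 = 6(Δ_2 - Δ_1) = 2
  3·M_2 + 10·M_3 + 2·M_4 = 6(Δ_3 - Δ_2) = -17
Natural end conditions: M_0 = M_4 = 0.
Solving: M_0 = 0, M_1 = 1261/266, M_2 = -256/399, M_3 = -401/266, M_4 = 0.
On [0, 3], S(x) = -6 - 2729/798·x + 1261/532·x² - 4295/14364·x³.
With x = 3/4: S(3/4) = -13185/1792.

-7.3577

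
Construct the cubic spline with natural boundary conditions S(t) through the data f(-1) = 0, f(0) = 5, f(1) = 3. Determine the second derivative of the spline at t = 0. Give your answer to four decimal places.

With M_i denoting the second derivative at x_i, h_i = 1, 1, and Δ_i = (y_(i+1) − y_i)/h_i = 5, -2:
  1·M_0 + 4·M_1 + 1·M_2 = 6(Δ_1 - Δ_0) = -42
Natural end conditions: M_0 = M_2 = 0.
Solving: M_0 = 0, M_1 = -21/2, M_2 = 0.

-10.5000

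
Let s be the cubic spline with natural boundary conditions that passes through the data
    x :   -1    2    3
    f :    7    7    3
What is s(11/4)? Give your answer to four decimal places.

4.1172

With M_i denoting the second derivative at x_i, h_i = 3, 1, and Δ_i = (y_(i+1) − y_i)/h_i = 0, -4:
  3·M_0 + 8·M_1 + 1·M_2 = 6(Δ_1 - Δ_0) = -24
Natural end conditions: M_0 = M_2 = 0.
Solving the tridiagonal system: M_0 = 0, M_1 = -3, M_2 = 0.
On [2, 3], s(x) = 7 - 3·(x - 2) - 3/2·(x - 2)² + 1/2·(x - 2)³.
With (x - 2) = 3/4: s(11/4) = 527/128.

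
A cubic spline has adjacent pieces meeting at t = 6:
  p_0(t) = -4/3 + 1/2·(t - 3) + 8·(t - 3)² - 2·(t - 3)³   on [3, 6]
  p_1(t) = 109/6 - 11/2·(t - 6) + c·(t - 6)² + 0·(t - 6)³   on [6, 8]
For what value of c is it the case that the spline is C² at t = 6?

-10

p_0''(t) = 16 - 12·(t - 3), so p_0''(6) = -20. On the right, p_1''(6) = 2c, so c = -10.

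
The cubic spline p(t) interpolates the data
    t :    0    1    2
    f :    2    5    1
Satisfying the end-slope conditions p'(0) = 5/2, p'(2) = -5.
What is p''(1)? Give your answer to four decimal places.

-13.5000

Put M_i = p'' at the i-th knot. Here h = (1, 1) and Δ = (3, -4), so the interior equations h_(i-1)·M_(i-1) + 2(h_(i-1)+h_i)·M_i + h_i·M_(i+1) = 6(Δ_i − Δ_(i-1)) read
  1·M_0 + 4·M_1 + 1·M_2 = 6(Δ_1 - Δ_0) = -42
Clamped end conditions give two more equations: 2h_0·M_0 + h_0·M_1 = 6(Δ_0 - p'(0)) = 3 and h_1·M_1 + 2h_1·M_2 = 6(p'(2) - Δ_1) = -6.
Forward elimination and back-substitution give M_0 = 33/4, M_1 = -27/2, M_2 = 15/4.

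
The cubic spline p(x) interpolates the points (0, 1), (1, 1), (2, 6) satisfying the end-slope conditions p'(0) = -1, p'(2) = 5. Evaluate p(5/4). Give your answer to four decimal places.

1.9336

Put M_i = p'' at the i-th knot. Here h = (1, 1) and Δ = (0, 5), so the interior equations h_(i-1)·M_(i-1) + 2(h_(i-1)+h_i)·M_i + h_i·M_(i+1) = 6(Δ_i − Δ_(i-1)) read
  1·M_0 + 4·M_1 + 1·M_2 = 6(Δ_1 - Δ_0) = 30
Clamped end conditions give two more equations: 2h_0·M_0 + h_0·M_1 = 6(Δ_0 - p'(0)) = 6 and h_1·M_1 + 2h_1·M_2 = 6(p'(2) - Δ_1) = 0.
Solving: M_0 = -3/2, M_1 = 9, M_2 = -9/2.
On [1, 2], p(x) = 1 + 11/4·(x - 1) + 9/2·(x - 1)² - 9/4·(x - 1)³.
With (x - 1) = 1/4: p(5/4) = 495/256.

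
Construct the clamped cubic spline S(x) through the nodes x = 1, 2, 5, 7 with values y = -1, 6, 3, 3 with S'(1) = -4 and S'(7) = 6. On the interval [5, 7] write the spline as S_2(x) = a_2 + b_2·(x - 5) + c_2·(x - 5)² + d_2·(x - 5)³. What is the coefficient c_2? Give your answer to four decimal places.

1.3077

Let M_i = S''(x_i). Step sizes h_i = 1, 3, 2; slopes of the chords Δ_i = (y_(i+1) - y_i)/h_i = 7, -1, 0.
  1·M_0 + 8·M_1 + 3·M_2 = 6(Δ_1 - Δ_0) = -48
  3·M_1 + 10·M_2 + 2·M_3 = 6(Δ_2 - Δ_1) = 6
Clamped end conditions give two more equations: 2h_0·M_0 + h_0·M_1 = 6(Δ_0 - S'(1)) = 66 and h_2·M_2 + 2h_2·M_3 = 6(S'(7) - Δ_2) = 36.
Solving: M_0 = 506/13, M_1 = -154/13, M_2 = 34/13, M_3 = 100/13.
On [5, 7], with S_2(x) = a_2 + b_2·(x - 5) + c_2·(x - 5)² + d_2·(x - 5)³: c_2 = M_2/2 = 17/13, d_2 = (M_3 - M_2)/(6h_2) = 11/26, b_2 = Δ_2 - h_2(2M_2 + M_3)/6 = -56/13.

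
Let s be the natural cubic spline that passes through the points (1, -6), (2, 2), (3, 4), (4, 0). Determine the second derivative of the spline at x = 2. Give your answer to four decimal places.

Let m_i = s''(x_i). Step sizes h_i = 1, 1, 1; slopes of the chords Δ_i = (y_(i+1) - y_i)/h_i = 8, 2, -4.
  1·m_0 + 4·m_1 + 1·m_2 = 6(Δ_1 - Δ_0) = -36
  1·m_1 + 4·m_2 + 1·m_3 = 6(Δ_2 - Δ_1) = -36
Natural end conditions: m_0 = m_3 = 0.
Forward elimination and back-substitution give m_0 = 0, m_1 = -36/5, m_2 = -36/5, m_3 = 0.

-7.2000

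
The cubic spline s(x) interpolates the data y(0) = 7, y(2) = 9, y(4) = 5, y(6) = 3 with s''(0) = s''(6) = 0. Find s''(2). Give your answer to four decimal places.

Let m_i = s''(x_i). Step sizes h_i = 2, 2, 2; slopes of the chords Δ_i = (y_(i+1) - y_i)/h_i = 1, -2, -1.
  2·m_0 + 8·m_1 + 2·m_2 = 6(Δ_1 - Δ_0) = -18
  2·m_1 + 8·m_2 + 2·m_3 = 6(Δ_2 - Δ_1) = 6
Natural end conditions: m_0 = m_3 = 0.
Solving the tridiagonal system: m_0 = 0, m_1 = -13/5, m_2 = 7/5, m_3 = 0.

-2.6000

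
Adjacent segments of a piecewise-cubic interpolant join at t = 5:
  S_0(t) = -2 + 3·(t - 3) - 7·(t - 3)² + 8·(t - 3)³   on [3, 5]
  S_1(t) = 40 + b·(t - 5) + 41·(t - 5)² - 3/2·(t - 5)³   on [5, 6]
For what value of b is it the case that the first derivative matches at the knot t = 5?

S_0'(t) = 3 - 14·(t - 3) + 24·(t - 3)², so S_0'(5) = 71. On the right, S_1'(5) = b, so b = 71.

71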